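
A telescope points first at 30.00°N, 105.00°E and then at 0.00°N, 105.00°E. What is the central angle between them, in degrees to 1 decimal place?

With latitudes φ₁ = 30.000°, φ₂ = 0.000° and longitude difference Δλ = 0.000°:
Haversine: a = sin²(Δφ/2) + cos φ₁ cos φ₂ sin²(Δλ/2) = 0.0670 + (0.8660)(1.0000)(0.0000) = 0.06699.
Central angle c = 2·arcsin(√a) = 0.52360 rad.
So the angular separation is 30.0°.

30.0°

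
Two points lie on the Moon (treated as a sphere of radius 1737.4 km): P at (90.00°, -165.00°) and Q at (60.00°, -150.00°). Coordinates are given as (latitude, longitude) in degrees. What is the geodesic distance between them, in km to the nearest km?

In radians: φ₁ = 1.5708, φ₂ = 1.0472, Δλ = 15.000° = 0.2618 rad.
Haversine: a = sin²(Δφ/2) + cos φ₁ cos φ₂ sin²(Δλ/2) = 0.0670 + (0.0000)(0.5000)(0.0170) = 0.06699.
Central angle c = 2·arcsin(√a) = 0.52360 rad.
Distance = R·c = 1737.4 × 0.5236 ≈ 910 km.

910 km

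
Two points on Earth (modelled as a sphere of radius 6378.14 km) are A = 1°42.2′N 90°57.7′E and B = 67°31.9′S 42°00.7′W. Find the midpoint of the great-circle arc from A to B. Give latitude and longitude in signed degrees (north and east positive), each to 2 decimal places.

-48.54°, 70.24°

Central angle δ = 1.8628 rad. Interpolating on the sphere with fraction f = 0.5:
P = [sin((1−f)δ)·A + sin(fδ)·B] / sin δ = 0.8379·A + 0.8379·B in Cartesian coordinates,
giving P = (0.2239, 0.6231, -0.7494), i.e. latitude -48.54°, longitude 70.24°.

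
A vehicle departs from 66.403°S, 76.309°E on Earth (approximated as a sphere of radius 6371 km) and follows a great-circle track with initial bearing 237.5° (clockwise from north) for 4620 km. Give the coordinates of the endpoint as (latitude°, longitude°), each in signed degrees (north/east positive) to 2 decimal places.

-55.94°, -16.45°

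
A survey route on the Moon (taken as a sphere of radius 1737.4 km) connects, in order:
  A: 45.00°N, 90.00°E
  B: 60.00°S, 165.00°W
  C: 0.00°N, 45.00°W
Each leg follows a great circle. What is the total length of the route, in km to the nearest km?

7254 km

Leg A→B: central angle 2.3516 rad, distance 4085.7 km.
Leg B→C: central angle 1.8235 rad, distance 3168.1 km.
Total: 4085.7 + 3168.1 ≈ 7254 km.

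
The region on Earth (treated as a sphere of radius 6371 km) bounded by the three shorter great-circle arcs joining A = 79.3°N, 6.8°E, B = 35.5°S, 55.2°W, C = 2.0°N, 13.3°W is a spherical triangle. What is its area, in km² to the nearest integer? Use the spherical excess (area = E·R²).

29503161 km²

Side lengths (central angles): a = 0.9455, b = 1.3607, c = 2.0940 rad; semiperimeter s = 2.2001.
By l'Huilier's theorem, tan(E/4) = √[tan(s/2) tan((s−a)/2) tan((s−b)/2) tan((s−c)/2)], giving spherical excess E = 0.7269 rad.
Area = E·R² = 0.7269 × (6371)² ≈ 29503161 km².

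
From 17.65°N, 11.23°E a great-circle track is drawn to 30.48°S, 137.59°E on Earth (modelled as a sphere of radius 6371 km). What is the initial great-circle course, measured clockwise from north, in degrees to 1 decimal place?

115.3°

With φ₁ = 0.3081, φ₂ = -0.5320, Δλ = 2.2054 rad, the forward-azimuth formula gives
θ = atan2( sin Δλ cos φ₂ , cos φ₁ sin φ₂ − sin φ₁ cos φ₂ cos Δλ ) = atan2(0.6940, -0.3284) = 115.33°.
So the initial bearing is 115.3°.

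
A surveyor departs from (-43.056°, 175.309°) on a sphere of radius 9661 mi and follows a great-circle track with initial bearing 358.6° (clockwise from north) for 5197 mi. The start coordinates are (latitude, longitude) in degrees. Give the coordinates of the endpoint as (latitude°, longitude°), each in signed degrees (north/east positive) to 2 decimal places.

Angular distance δ = d/R = 5197/9661 = 0.53794 rad; initial bearing θ = 6.2588 rad.
sin φ₂ = sin φ₁ cos δ + cos φ₁ sin δ cos θ = (-0.6827)(0.8588) + (0.7307)(0.5124)(0.9997) = -0.2120, so φ₂ = -12.24°.
Δλ = atan2(sin θ sin δ cos φ₁, cos δ − sin φ₁ sin φ₂) = atan2(-0.0091, 0.7140) = -0.734°.
λ₂ = 175.309° − 0.734° = 174.58°.

-12.24°, 174.58°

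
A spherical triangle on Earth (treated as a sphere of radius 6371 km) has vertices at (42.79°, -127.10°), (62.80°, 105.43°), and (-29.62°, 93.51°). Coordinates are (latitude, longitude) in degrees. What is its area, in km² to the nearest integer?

Side lengths (central angles): a = 1.6216, b = 2.5323, c = 1.1591 rad; semiperimeter s = 2.6565.
By l'Huilier's theorem, tan(E/4) = √[tan(s/2) tan((s−a)/2) tan((s−b)/2) tan((s−c)/2)], giving spherical excess E = 1.3986 rad.
Area = E·R² = 1.3986 × (6371)² ≈ 56766884 km².

56766884 km²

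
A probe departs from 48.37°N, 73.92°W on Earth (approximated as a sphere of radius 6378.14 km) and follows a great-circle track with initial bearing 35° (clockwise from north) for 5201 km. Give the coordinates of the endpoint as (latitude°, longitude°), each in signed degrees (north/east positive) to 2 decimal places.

Angular distance δ = d/R = 5201/6378.14 = 0.81544 rad; initial bearing θ = 0.6109 rad.
sin φ₂ = sin φ₁ cos δ + cos φ₁ sin δ cos θ = (0.7475)(0.6855) + (0.6643)(0.7280)(0.8192) = 0.9086, so φ₂ = 65.31°.
Δλ = atan2(sin θ sin δ cos φ₁, cos δ − sin φ₁ sin φ₂) = atan2(0.2774, 0.0064) = 88.674°.
λ₂ = -73.920° + 88.674° = 14.75°.

65.31°, 14.75°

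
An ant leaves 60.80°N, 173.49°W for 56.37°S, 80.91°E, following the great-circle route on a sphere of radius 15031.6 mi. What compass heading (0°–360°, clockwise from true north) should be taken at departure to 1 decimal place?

With φ₁ = 1.0612, φ₂ = -0.9838, Δλ = -1.8431 rad, the forward-azimuth formula gives
θ = atan2( sin Δλ cos φ₂ , cos φ₁ sin φ₂ − sin φ₁ cos φ₂ cos Δλ ) = atan2(-0.5334, -0.2762) = -117.37°.
Adding 360° brings this into [0°, 360°): 242.6°.

242.6°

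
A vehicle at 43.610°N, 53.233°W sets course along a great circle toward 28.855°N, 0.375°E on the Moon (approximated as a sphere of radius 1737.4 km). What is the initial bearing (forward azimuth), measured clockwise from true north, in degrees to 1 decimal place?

With φ₁ = 0.7611, φ₂ = 0.5036, Δλ = 0.9356 rad, the forward-azimuth formula gives
θ = atan2( sin Δλ cos φ₂ , cos φ₁ sin φ₂ − sin φ₁ cos φ₂ cos Δλ ) = atan2(0.7050, -0.0090) = 90.73°.
So the initial bearing is 90.7°.

90.7°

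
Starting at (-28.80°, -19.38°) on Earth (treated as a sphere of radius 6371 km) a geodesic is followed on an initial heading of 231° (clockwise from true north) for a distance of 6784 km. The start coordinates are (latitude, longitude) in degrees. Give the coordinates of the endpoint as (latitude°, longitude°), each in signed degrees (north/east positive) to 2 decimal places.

-45.71°, -96.17°

Angular distance δ = d/R = 6784/6371 = 1.06482 rad; initial bearing θ = 4.0317 rad.
sin φ₂ = sin φ₁ cos δ + cos φ₁ sin δ cos θ = (-0.4818)(0.4847) + (0.8763)(0.8747)(-0.6293) = -0.7159, so φ₂ = -45.71°.
Δλ = atan2(sin θ sin δ cos φ₁, cos δ − sin φ₁ sin φ₂) = atan2(-0.5957, 0.1398) = -76.794°.
λ₂ = -19.380° − 76.794° = -96.17°.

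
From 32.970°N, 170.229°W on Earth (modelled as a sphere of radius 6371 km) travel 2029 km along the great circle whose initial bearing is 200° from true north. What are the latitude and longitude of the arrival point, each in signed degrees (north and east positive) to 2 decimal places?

15.66°, -176.61°

Angular distance δ = d/R = 2029/6371 = 0.31847 rad; initial bearing θ = 3.4907 rad.
sin φ₂ = sin φ₁ cos δ + cos φ₁ sin δ cos θ = (0.5442)(0.9497) + (0.8390)(0.3131)(-0.9397) = 0.2700, so φ₂ = 15.66°.
Δλ = atan2(sin θ sin δ cos φ₁, cos δ − sin φ₁ sin φ₂) = atan2(-0.0898, 0.8028) = -6.386°.
λ₂ = -170.229° − 6.386° = -176.61°.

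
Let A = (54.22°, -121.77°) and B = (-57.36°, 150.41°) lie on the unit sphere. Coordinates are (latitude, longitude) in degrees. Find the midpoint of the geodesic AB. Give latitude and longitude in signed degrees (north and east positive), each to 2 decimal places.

-2.18°, -163.46°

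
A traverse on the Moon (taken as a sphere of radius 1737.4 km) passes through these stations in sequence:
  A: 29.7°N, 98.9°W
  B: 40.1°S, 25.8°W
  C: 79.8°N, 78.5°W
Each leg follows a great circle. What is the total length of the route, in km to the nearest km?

Leg A→B: central angle 1.6971 rad, distance 2948.6 km.
Leg B→C: central angle 2.1554 rad, distance 3744.8 km.
Total: 2948.6 + 3744.8 ≈ 6693 km.

6693 km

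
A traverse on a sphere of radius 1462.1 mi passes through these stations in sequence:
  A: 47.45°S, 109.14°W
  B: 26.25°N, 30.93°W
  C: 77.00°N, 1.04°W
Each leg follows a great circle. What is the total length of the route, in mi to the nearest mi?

3939 mi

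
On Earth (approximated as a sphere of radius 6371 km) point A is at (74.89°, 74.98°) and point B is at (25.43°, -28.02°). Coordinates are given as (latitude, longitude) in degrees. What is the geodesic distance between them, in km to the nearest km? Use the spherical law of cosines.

Let φ₁ = 1.3071 rad, φ₂ = 0.4438 rad, and Δλ = -1.7977 rad.
cos c = sin φ₁ sin φ₂ + cos φ₁ cos φ₂ cos Δλ = (0.9654)(0.4294) + (0.2607)(0.9031)(-0.2250) = 0.36160,
so c = arccos(0.36160) = 1.20081 rad.
Distance = R·c = 6371 × 1.2008 ≈ 7650 km.

7650 km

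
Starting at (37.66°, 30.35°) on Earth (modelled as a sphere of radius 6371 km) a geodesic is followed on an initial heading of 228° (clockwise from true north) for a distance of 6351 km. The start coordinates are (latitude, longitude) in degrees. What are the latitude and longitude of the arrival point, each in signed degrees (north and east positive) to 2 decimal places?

-6.50°, -8.56°

Angular distance δ = d/R = 6351/6371 = 0.99686 rad; initial bearing θ = 3.9794 rad.
sin φ₂ = sin φ₁ cos δ + cos φ₁ sin δ cos θ = (0.6110)(0.5429) + (0.7917)(0.8398)(-0.6691) = -0.1131, so φ₂ = -6.50°.
Δλ = atan2(sin θ sin δ cos φ₁, cos δ − sin φ₁ sin φ₂) = atan2(-0.4940, 0.6121) = -38.910°.
λ₂ = 30.350° − 38.910° = -8.56°.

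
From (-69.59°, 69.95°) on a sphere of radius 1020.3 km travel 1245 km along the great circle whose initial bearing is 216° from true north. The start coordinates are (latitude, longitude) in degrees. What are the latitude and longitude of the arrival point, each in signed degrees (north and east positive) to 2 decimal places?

-35.93°, -67.07°

Angular distance δ = d/R = 1245/1020.3 = 1.22023 rad; initial bearing θ = 3.7699 rad.
sin φ₂ = sin φ₁ cos δ + cos φ₁ sin δ cos θ = (-0.9372)(0.3434) + (0.3487)(0.9392)(-0.8090) = -0.5868, so φ₂ = -35.93°.
Δλ = atan2(sin θ sin δ cos φ₁, cos δ − sin φ₁ sin φ₂) = atan2(-0.1925, -0.2066) = -137.017°.
λ₂ = 69.950° − 137.017° = -67.07°.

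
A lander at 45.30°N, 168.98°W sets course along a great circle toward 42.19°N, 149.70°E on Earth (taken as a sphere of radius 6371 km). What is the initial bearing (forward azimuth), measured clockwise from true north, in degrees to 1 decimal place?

278.9°

Δλ = -41.320° = -0.7212 rad.
y = sin Δλ · cos φ₂ = (-0.6603)(0.7409) = -0.4892
x = cos φ₁ sin φ₂ − sin φ₁ cos φ₂ cos Δλ = (0.7034)(0.6716) − (0.7108)(0.7409)(0.7510) = 0.0769
θ = atan2(y, x) = -81.07°; adding 360° gives 278.9°.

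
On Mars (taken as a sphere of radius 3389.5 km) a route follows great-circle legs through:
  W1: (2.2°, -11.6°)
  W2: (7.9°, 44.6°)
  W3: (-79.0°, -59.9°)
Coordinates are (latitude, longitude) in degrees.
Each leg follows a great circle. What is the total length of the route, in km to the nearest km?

9272 km

Leg W1→W2: central angle 0.9814 rad, distance 3326.3 km.
Leg W2→W3: central angle 1.7541 rad, distance 5945.4 km.
Total: 3326.3 + 5945.4 ≈ 9272 km.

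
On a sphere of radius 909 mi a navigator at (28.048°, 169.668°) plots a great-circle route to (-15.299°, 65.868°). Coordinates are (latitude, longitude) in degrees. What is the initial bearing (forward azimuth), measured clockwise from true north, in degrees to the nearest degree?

262°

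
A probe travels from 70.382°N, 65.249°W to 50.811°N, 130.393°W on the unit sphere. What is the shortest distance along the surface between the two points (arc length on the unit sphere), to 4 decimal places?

With latitudes φ₁ = 70.382°, φ₂ = 50.811° and longitude difference Δλ = -65.144°:
cos c = sin φ₁ sin φ₂ + cos φ₁ cos φ₂ cos Δλ = (0.9420)(0.7751) + (0.3357)(0.6319)(0.4203) = 0.81925,
so c = arccos(0.81925) = 0.61069 rad.
On the unit sphere the arc length equals the central angle: 0.6107.

0.6107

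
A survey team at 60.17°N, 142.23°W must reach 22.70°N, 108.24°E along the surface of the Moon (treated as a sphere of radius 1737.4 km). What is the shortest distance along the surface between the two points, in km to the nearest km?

2412 km

Let φ₁ = 1.0502 rad, φ₂ = 0.3962 rad, and Δλ = -1.9117 rad.
cos c = sin φ₁ sin φ₂ + cos φ₁ cos φ₂ cos Δλ = (0.8675)(0.3859) + (0.4974)(0.9225)(-0.3343) = 0.18137,
so c = arccos(0.18137) = 1.38842 rad.
Distance = R·c = 1737.4 × 1.3884 ≈ 2412 km.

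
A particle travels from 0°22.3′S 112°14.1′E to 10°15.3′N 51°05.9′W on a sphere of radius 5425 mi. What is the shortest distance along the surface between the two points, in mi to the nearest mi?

With latitudes φ₁ = -0.372°, φ₂ = 10.255° and longitude difference Δλ = -163.333°:
cos c = sin φ₁ sin φ₂ + cos φ₁ cos φ₂ cos Δλ = (-0.0065)(0.1780) + (1.0000)(0.9840)(-0.9580) = -0.94382,
so c = arccos(-0.94382) = 2.80480 rad.
Distance = R·c = 5425 × 2.8048 ≈ 15216 mi.

15216 mi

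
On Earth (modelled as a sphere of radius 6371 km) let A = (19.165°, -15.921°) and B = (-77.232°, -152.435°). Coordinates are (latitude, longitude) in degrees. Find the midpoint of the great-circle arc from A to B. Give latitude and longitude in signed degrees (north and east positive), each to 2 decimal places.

Central angle δ = 2.0619 rad. Interpolating on the sphere with fraction f = 0.5:
P = [sin((1−f)δ)·A + sin(fδ)·B] / sin δ = 0.9728·A + 0.9728·B in Cartesian coordinates,
giving P = (0.6930, -0.3515, -0.6294), i.e. latitude -39.00°, longitude -26.90°.

-39.00°, -26.90°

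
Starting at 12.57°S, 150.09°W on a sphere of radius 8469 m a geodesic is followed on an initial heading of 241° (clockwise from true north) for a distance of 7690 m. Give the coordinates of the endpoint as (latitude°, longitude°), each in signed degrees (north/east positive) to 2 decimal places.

Angular distance δ = d/R = 7690/8469 = 0.90802 rad; initial bearing θ = 4.2062 rad.
sin φ₂ = sin φ₁ cos δ + cos φ₁ sin δ cos θ = (-0.2176)(0.6153) + (0.9760)(0.7883)(-0.4848) = -0.5069, so φ₂ = -30.46°.
Δλ = atan2(sin θ sin δ cos φ₁, cos δ − sin φ₁ sin φ₂) = atan2(-0.6729, 0.5050) = -53.114°.
λ₂ = -150.090° − 53.114° = -203.20° → 156.80° after wrapping to (−180°, 180°].

-30.46°, 156.80°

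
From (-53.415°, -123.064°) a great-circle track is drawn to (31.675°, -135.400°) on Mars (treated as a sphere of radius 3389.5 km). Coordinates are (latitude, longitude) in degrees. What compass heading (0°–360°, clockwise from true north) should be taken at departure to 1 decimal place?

With φ₁ = -0.9323, φ₂ = 0.5528, Δλ = -0.2153 rad, the forward-azimuth formula gives
θ = atan2( sin Δλ cos φ₂ , cos φ₁ sin φ₂ − sin φ₁ cos φ₂ cos Δλ ) = atan2(-0.1818, 0.9806) = -10.50°.
Adding 360° brings this into [0°, 360°): 349.5°.

349.5°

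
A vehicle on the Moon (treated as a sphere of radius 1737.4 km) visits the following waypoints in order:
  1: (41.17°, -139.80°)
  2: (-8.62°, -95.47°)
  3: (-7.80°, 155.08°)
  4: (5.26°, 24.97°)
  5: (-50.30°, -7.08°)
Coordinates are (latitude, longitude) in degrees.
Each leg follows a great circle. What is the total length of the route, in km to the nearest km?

Leg 1→2: central angle 1.1222 rad, distance 1949.7 km.
Leg 2→3: central angle 1.8816 rad, distance 3269.1 km.
Leg 3→4: central angle 2.2758 rad, distance 3954.0 km.
Leg 4→5: central angle 1.0831 rad, distance 1881.8 km.
Total: 1949.7 + 3269.1 + 3954.0 + 1881.8 ≈ 11055 km.

11055 km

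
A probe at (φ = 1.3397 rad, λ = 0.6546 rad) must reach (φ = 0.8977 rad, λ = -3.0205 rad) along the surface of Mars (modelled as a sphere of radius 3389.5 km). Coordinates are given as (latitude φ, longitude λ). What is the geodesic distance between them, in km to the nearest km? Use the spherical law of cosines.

2978 km

In radians: φ₁ = 1.3397, φ₂ = 0.8977, Δλ = 149.432° = 2.6081 rad.
cos c = sin φ₁ sin φ₂ + cos φ₁ cos φ₂ cos Δλ = (0.9734)(0.7819) + (0.2290)(0.6234)(-0.8610) = 0.63816,
so c = arccos(0.63816) = 0.87869 rad.
Distance = R·c = 3389.5 × 0.8787 ≈ 2978 km.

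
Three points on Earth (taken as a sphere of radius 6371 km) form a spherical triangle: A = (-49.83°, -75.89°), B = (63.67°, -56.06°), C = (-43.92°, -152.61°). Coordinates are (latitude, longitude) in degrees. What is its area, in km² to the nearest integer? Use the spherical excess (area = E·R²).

Side lengths (central angles): a = 2.2891, b = 0.8805, c = 1.9995 rad; semiperimeter s = 2.5846.
By l'Huilier's theorem, tan(E/4) = √[tan(s/2) tan((s−a)/2) tan((s−b)/2) tan((s−c)/2)], giving spherical excess E = 1.6016 rad.
Area = E·R² = 1.6016 × (6371)² ≈ 65006399 km².

65006399 km²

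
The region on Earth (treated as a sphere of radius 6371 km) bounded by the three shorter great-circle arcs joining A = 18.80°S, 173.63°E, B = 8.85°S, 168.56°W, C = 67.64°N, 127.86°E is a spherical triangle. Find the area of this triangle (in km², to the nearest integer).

Side lengths (central angles): a = 1.5458, b = 1.6176, c = 0.3478 rad; semiperimeter s = 1.7556.
By l'Huilier's theorem, tan(E/4) = √[tan(s/2) tan((s−a)/2) tan((s−b)/2) tan((s−c)/2)], giving spherical excess E = 0.3441 rad.
Area = E·R² = 0.3441 × (6371)² ≈ 13968395 km².

13968395 km²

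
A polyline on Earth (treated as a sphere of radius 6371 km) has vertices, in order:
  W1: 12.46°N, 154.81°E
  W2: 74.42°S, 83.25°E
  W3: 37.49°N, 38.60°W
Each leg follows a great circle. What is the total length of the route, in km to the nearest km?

25741 km

Leg W1→W2: central angle 1.6960 rad, distance 10805.2 km.
Leg W2→W3: central angle 2.3444 rad, distance 14936.2 km.
Total: 10805.2 + 14936.2 ≈ 25741 km.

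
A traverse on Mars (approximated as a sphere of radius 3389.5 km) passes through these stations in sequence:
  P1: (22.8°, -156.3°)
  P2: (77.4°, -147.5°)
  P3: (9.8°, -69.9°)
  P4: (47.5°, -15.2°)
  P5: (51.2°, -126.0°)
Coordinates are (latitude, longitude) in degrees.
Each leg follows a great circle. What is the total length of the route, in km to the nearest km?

15188 km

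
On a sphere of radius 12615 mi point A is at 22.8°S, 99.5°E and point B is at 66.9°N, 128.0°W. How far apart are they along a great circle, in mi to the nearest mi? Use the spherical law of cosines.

27946 mi

In radians: φ₁ = -0.3979, φ₂ = 1.1676, Δλ = 132.500° = 2.3126 rad.
cos c = sin φ₁ sin φ₂ + cos φ₁ cos φ₂ cos Δλ = (-0.3875)(0.9198) + (0.9219)(0.3923)(-0.6756) = -0.60079,
so c = arccos(-0.60079) = 2.21529 rad.
Distance = R·c = 12615 × 2.2153 ≈ 27946 mi.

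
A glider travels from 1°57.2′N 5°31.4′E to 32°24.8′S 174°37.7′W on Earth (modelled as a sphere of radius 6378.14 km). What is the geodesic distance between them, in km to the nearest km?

16647 km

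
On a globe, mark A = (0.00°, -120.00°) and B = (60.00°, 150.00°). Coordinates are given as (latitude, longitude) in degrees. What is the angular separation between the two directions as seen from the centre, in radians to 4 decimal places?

Let φ₁ = 0.0000 rad, φ₂ = 1.0472 rad, and Δλ = -1.5708 rad.
cos c = sin φ₁ sin φ₂ + cos φ₁ cos φ₂ cos Δλ = (0.0000)(0.8660) + (1.0000)(0.5000)(0.0000) = -0.00000,
so c = arccos(-0.00000) = 1.57080 rad.
So the angular separation is 1.5708 rad.

1.5708 rad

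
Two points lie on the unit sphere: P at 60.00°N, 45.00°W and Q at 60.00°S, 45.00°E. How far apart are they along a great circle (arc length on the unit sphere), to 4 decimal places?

2.4189

With latitudes φ₁ = 60.000°, φ₂ = -60.000° and longitude difference Δλ = 90.000°:
cos c = sin φ₁ sin φ₂ + cos φ₁ cos φ₂ cos Δλ = (0.8660)(-0.8660) + (0.5000)(0.5000)(0.0000) = -0.75000,
so c = arccos(-0.75000) = 2.41886 rad.
On the unit sphere the arc length equals the central angle: 2.4189.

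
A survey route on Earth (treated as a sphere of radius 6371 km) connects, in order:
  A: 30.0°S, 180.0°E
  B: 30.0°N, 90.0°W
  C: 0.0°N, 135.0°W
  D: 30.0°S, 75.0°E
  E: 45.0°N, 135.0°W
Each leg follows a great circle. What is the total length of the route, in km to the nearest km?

49751 km

Leg A→B: central angle 1.8235 rad, distance 11617.4 km.
Leg B→C: central angle 0.9117 rad, distance 5808.7 km.
Leg C→D: central angle 2.4189 rad, distance 15410.5 km.
Leg D→E: central angle 2.6549 rad, distance 16914.4 km.
Total: 11617.4 + 5808.7 + 15410.5 + 16914.4 ≈ 49751 km.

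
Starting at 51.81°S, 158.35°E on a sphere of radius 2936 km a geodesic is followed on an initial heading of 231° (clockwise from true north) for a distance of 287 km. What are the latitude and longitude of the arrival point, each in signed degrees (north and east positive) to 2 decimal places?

-55.10°, 150.73°

Angular distance δ = d/R = 287/2936 = 0.09775 rad; initial bearing θ = 4.0317 rad.
sin φ₂ = sin φ₁ cos δ + cos φ₁ sin δ cos θ = (-0.7860)(0.9952) + (0.6183)(0.0976)(-0.6293) = -0.8202, so φ₂ = -55.10°.
Δλ = atan2(sin θ sin δ cos φ₁, cos δ − sin φ₁ sin φ₂) = atan2(-0.0469, 0.3506) = -7.619°.
λ₂ = 158.350° − 7.619° = 150.73°.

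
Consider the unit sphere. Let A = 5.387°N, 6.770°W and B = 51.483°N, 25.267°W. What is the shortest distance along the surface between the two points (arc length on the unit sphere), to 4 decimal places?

Let φ₁ = 0.0940 rad, φ₂ = 0.8985 rad, and Δλ = -0.3228 rad.
cos c = sin φ₁ sin φ₂ + cos φ₁ cos φ₂ cos Δλ = (0.0939)(0.7824) + (0.9956)(0.6227)(0.9483) = 0.66142,
so c = arccos(0.66142) = 0.84808 rad.
On the unit sphere the arc length equals the central angle: 0.8481.

0.8481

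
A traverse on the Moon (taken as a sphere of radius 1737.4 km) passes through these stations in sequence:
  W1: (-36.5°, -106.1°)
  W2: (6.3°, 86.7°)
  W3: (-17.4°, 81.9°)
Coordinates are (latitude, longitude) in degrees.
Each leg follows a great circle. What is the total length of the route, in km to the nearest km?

5209 km

Leg W1→W2: central angle 2.5763 rad, distance 4476.0 km.
Leg W2→W3: central angle 0.4218 rad, distance 732.9 km.
Total: 4476.0 + 732.9 ≈ 5209 km.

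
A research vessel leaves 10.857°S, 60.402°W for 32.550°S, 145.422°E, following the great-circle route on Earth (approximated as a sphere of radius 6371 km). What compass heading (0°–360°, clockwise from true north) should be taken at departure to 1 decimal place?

Δλ = -154.176° = -2.6909 rad.
y = sin Δλ · cos φ₂ = (-0.4356)(0.8429) = -0.3672
x = cos φ₁ sin φ₂ − sin φ₁ cos φ₂ cos Δλ = (0.9821)(-0.5380) − (-0.1884)(0.8429)(-0.9001) = -0.6713
θ = atan2(y, x) = -151.32°; adding 360° gives 208.7°.

208.7°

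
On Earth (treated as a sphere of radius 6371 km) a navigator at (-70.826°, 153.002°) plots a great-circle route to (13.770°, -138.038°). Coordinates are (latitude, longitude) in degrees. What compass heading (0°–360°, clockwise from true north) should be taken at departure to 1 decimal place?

Δλ = 68.960° = 1.2036 rad.
y = sin Δλ · cos φ₂ = (0.9333)(0.9713) = 0.9065
x = cos φ₁ sin φ₂ − sin φ₁ cos φ₂ cos Δλ = (0.3284)(0.2380) − (-0.9445)(0.9713)(0.3590) = 0.4075
θ = atan2(y, x) = 65.79°, so the bearing is 65.8°.

65.8°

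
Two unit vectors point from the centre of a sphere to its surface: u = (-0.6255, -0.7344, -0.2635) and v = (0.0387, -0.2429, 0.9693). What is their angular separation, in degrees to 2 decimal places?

u·v = -0.1012; |u| = 1.0000, |v| = 1.0000.
cos θ = (u·v)/(|u||v|) = -0.1012, so θ = 95.81°.

95.81°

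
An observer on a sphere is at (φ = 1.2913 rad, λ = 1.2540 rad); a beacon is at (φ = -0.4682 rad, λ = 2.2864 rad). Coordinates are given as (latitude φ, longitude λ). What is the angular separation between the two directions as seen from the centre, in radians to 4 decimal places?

In radians: φ₁ = 1.2913, φ₂ = -0.4682, Δλ = 59.152° = 1.0324 rad.
Haversine: a = sin²(Δφ/2) + cos φ₁ cos φ₂ sin²(Δλ/2) = 0.5938 + (0.2759)(0.8924)(0.2436) = 0.65377.
Central angle c = 2·arcsin(√a) = 1.88340 rad.
So the angular separation is 1.8834 rad.

1.8834 rad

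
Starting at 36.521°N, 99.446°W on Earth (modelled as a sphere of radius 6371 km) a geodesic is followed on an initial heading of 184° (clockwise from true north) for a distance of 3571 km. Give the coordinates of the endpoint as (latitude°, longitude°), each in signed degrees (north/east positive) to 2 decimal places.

4.47°, -101.58°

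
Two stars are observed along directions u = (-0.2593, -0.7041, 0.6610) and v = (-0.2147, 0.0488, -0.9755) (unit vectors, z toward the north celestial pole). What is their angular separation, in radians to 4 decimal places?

u·v = -0.6235; |u| = 1.0000, |v| = 1.0000.
cos θ = (u·v)/(|u||v|) = -0.6235, so θ = 2.2440 rad.

2.2440 rad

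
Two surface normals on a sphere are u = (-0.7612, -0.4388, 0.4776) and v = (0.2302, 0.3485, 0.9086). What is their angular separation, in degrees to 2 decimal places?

u·v = 0.1058; |u| = 1.0000, |v| = 1.0000.
cos θ = (u·v)/(|u||v|) = 0.1058, so θ = 83.93°.

83.93°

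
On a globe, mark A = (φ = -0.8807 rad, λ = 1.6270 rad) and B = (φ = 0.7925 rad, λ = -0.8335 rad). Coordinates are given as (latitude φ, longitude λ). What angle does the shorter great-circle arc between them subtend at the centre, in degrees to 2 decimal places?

With latitudes φ₁ = -50.460°, φ₂ = 45.407° and longitude difference Δλ = -140.976°:
Haversine: a = sin²(Δφ/2) + cos φ₁ cos φ₂ sin²(Δλ/2) = 0.5511 + (0.6366)(0.7021)(0.8884) = 0.94820.
Central angle c = 2·arcsin(√a) = 2.68236 rad.
So the angular separation is 153.69°.

153.69°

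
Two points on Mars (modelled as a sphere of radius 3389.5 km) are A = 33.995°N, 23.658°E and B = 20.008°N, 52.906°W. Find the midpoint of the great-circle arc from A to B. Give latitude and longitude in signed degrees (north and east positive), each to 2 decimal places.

32.96°, -17.45°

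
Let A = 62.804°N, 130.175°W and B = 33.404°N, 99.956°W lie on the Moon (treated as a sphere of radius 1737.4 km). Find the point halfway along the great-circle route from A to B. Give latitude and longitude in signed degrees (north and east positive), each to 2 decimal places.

The central angle between A and B is δ = 0.6105 rad.
With f = 0.5, the slerp weights are sin((1−f)δ)/sin δ = 0.5242 and sin(fδ)/sin δ = 0.5242.
Weighted sum of the unit vectors: (0.5242)·(-0.2948,-0.3492,0.8894) + (0.5242)·(-0.1443,-0.8222,0.5505) = (-0.2302, -0.6141, 0.7549).
Converting back: φ = atan2(z, √(x²+y²)) = 49.02°, λ = atan2(y, x) = -110.55°.

49.02°, -110.55°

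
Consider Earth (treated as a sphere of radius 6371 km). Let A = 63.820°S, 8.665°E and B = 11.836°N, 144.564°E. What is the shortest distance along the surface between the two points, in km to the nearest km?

Let φ₁ = -1.1139 rad, φ₂ = 0.2066 rad, and Δλ = 2.3719 rad.
cos c = sin φ₁ sin φ₂ + cos φ₁ cos φ₂ cos Δλ = (-0.8974)(0.2051) + (0.4412)(0.9787)(-0.7181) = -0.49416,
so c = arccos(-0.49416) = 2.08766 rad.
Distance = R·c = 6371 × 2.0877 ≈ 13301 km.

13301 km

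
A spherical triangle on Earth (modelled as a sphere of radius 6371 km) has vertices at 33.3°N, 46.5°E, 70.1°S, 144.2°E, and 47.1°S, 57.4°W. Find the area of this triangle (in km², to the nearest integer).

86083510 km²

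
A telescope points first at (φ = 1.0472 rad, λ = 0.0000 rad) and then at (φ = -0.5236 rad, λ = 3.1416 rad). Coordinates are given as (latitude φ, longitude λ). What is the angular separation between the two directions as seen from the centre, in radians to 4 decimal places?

With latitudes φ₁ = 60.000°, φ₂ = -30.000° and longitude difference Δλ = -180.000°:
Haversine: a = sin²(Δφ/2) + cos φ₁ cos φ₂ sin²(Δλ/2) = 0.5000 + (0.5000)(0.8660)(1.0000) = 0.93301.
Central angle c = 2·arcsin(√a) = 2.61799 rad.
So the angular separation is 2.6180 rad.

2.6180 rad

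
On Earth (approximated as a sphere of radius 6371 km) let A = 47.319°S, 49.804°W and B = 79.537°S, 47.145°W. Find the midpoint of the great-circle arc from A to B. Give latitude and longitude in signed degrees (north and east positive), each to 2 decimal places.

-63.43°, -49.24°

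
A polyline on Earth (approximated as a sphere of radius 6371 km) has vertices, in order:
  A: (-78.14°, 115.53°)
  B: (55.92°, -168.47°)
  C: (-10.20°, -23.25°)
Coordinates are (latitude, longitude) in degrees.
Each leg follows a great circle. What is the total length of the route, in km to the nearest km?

29840 km

Leg A→B: central angle 2.4698 rad, distance 15735.2 km.
Leg B→C: central angle 2.2138 rad, distance 14104.4 km.
Total: 15735.2 + 14104.4 ≈ 29840 km.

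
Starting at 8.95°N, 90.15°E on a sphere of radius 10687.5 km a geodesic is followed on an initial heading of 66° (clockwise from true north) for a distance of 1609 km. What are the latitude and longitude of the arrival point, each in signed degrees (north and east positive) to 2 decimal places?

Angular distance δ = d/R = 1609/10687.5 = 0.15055 rad; initial bearing θ = 1.1519 rad.
sin φ₂ = sin φ₁ cos δ + cos φ₁ sin δ cos θ = (0.1556)(0.9887) + (0.9878)(0.1500)(0.4067) = 0.2141, so φ₂ = 12.36°.
Δλ = atan2(sin θ sin δ cos φ₁, cos δ − sin φ₁ sin φ₂) = atan2(0.1353, 0.9554) = 8.063°.
λ₂ = 90.150° + 8.063° = 98.21°.

12.36°, 98.21°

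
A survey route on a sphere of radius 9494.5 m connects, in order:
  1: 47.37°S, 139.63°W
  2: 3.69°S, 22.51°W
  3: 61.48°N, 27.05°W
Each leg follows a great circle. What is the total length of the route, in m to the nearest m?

Leg 1→2: central angle 1.8346 rad, distance 17418.5 m.
Leg 2→3: central angle 1.1391 rad, distance 10815.0 m.
Total: 17418.5 + 10815.0 ≈ 28233 m.

28233 m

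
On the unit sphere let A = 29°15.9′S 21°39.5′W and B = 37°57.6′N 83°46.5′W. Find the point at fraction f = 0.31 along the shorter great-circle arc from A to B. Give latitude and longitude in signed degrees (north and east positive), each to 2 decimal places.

-8.30°, -40.66°

Central angle δ = 1.5498 rad. Interpolating on the sphere with fraction f = 0.31:
P = [sin((1−f)δ)·A + sin(fδ)·B] / sin δ = 0.8771·A + 0.4623·B in Cartesian coordinates,
giving P = (0.7507, -0.6447, -0.1444), i.e. latitude -8.30°, longitude -40.66°.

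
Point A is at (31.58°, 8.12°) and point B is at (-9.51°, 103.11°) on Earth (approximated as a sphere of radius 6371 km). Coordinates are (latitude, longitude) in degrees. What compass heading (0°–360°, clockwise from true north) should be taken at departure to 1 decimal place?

With φ₁ = 0.5512, φ₂ = -0.1660, Δλ = 1.6579 rad, the forward-azimuth formula gives
θ = atan2( sin Δλ cos φ₂ , cos φ₁ sin φ₂ − sin φ₁ cos φ₂ cos Δλ ) = atan2(0.9825, -0.0958) = 95.57°.
So the initial bearing is 95.6°.

95.6°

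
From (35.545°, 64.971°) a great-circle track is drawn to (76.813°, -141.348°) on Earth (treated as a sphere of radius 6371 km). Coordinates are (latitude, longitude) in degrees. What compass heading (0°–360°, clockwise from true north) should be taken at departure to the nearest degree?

Δλ = 153.681° = 2.6822 rad.
y = sin Δλ · cos φ₂ = (0.4434)(0.2281) = 0.1011
x = cos φ₁ sin φ₂ − sin φ₁ cos φ₂ cos Δλ = (0.8137)(0.9736) − (0.5813)(0.2281)(-0.8963) = 0.9111
θ = atan2(y, x) = 6.33°, so the bearing is 6°.

6°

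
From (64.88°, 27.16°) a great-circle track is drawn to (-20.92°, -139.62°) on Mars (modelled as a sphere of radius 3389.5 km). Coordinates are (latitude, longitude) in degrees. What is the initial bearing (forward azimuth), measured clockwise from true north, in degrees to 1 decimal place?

Δλ = -166.780° = -2.9109 rad.
y = sin Δλ · cos φ₂ = (-0.2287)(0.9341) = -0.2136
x = cos φ₁ sin φ₂ − sin φ₁ cos φ₂ cos Δλ = (0.4245)(-0.3571) − (0.9054)(0.9341)(-0.9735) = 0.6717
θ = atan2(y, x) = -17.64°; adding 360° gives 342.4°.

342.4°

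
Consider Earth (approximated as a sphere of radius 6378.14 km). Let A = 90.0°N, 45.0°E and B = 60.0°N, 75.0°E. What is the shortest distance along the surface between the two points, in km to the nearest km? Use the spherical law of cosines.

In radians: φ₁ = 1.5708, φ₂ = 1.0472, Δλ = 30.000° = 0.5236 rad.
cos c = sin φ₁ sin φ₂ + cos φ₁ cos φ₂ cos Δλ = (1.0000)(0.8660) + (0.0000)(0.5000)(0.8660) = 0.86603,
so c = arccos(0.86603) = 0.52360 rad.
Distance = R·c = 6378.14 × 0.5236 ≈ 3340 km.

3340 km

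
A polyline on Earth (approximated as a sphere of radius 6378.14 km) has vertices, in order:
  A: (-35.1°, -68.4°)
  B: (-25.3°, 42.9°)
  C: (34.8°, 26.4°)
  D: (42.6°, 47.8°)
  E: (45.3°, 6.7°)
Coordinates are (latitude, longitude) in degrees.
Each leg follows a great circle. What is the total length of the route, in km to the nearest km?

22394 km

Leg A→B: central angle 1.5938 rad, distance 10165.2 km.
Leg B→C: central angle 1.0839 rad, distance 6913.0 km.
Leg C→D: central angle 0.3205 rad, distance 2044.3 km.
Leg D→E: central angle 0.5130 rad, distance 3271.8 km.
Total: 10165.2 + 6913.0 + 2044.3 + 3271.8 ≈ 22394 km.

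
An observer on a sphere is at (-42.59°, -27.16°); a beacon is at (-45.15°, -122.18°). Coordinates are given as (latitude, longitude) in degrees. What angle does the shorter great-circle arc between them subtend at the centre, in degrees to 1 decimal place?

Let φ₁ = -0.7433 rad, φ₂ = -0.7880 rad, and Δλ = -1.6584 rad.
cos c = sin φ₁ sin φ₂ + cos φ₁ cos φ₂ cos Δλ = (-0.6767)(-0.7090) + (0.7362)(0.7053)(-0.0875) = 0.43435,
so c = arccos(0.43435) = 1.12148 rad.
So the angular separation is 64.3°.

64.3°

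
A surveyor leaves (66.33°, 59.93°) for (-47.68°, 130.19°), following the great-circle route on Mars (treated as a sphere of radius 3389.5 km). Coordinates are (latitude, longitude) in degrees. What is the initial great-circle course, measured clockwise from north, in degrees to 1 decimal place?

With φ₁ = 1.1577, φ₂ = -0.8322, Δλ = 1.2263 rad, the forward-azimuth formula gives
θ = atan2( sin Δλ cos φ₂ , cos φ₁ sin φ₂ − sin φ₁ cos φ₂ cos Δλ ) = atan2(0.6337, -0.5051) = 128.56°.
So the initial bearing is 128.6°.

128.6°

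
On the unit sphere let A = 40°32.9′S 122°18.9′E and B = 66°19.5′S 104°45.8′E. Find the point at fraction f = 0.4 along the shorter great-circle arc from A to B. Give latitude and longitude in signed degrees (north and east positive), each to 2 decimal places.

Central angle δ = 0.4815 rad. Interpolating on the sphere with fraction f = 0.4:
P = [sin((1−f)δ)·A + sin(fδ)·B] / sin δ = 0.6152·A + 0.4133·B in Cartesian coordinates,
giving P = (-0.2922, 0.5555, -0.7785), i.e. latitude -51.12°, longitude 117.74°.

-51.12°, 117.74°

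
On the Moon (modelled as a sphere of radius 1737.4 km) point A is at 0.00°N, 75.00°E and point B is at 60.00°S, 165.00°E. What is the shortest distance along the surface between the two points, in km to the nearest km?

2729 km

Let φ₁ = 0.0000 rad, φ₂ = -1.0472 rad, and Δλ = 1.5708 rad.
cos c = sin φ₁ sin φ₂ + cos φ₁ cos φ₂ cos Δλ = (0.0000)(-0.8660) + (1.0000)(0.5000)(0.0000) = 0.00000,
so c = arccos(0.00000) = 1.57080 rad.
Distance = R·c = 1737.4 × 1.5708 ≈ 2729 km.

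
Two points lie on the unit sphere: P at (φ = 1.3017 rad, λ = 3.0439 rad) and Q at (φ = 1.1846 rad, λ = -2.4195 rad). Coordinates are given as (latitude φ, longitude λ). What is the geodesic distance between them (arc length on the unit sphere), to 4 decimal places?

In radians: φ₁ = 1.3017, φ₂ = 1.1846, Δλ = 46.970° = 0.8198 rad.
Haversine: a = sin²(Δφ/2) + cos φ₁ cos φ₂ sin²(Δλ/2) = 0.0034 + (0.2659)(0.3767)(0.1588) = 0.01933.
Central angle c = 2·arcsin(√a) = 0.27895 rad.
On the unit sphere the arc length equals the central angle: 0.2790.

0.2790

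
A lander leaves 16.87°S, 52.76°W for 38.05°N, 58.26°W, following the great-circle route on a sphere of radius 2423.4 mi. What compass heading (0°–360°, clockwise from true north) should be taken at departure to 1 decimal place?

Δλ = -5.500° = -0.0960 rad.
y = sin Δλ · cos φ₂ = (-0.0958)(0.7875) = -0.0755
x = cos φ₁ sin φ₂ − sin φ₁ cos φ₂ cos Δλ = (0.9570)(0.6163) − (-0.2902)(0.7875)(0.9954) = 0.8173
θ = atan2(y, x) = -5.28°; adding 360° gives 354.7°.

354.7°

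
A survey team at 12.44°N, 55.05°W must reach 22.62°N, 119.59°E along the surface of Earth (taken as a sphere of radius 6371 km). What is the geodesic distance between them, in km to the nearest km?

Let φ₁ = 0.2171 rad, φ₂ = 0.3948 rad, and Δλ = 3.0480 rad.
cos c = sin φ₁ sin φ₂ + cos φ₁ cos φ₂ cos Δλ = (0.2154)(0.3846) + (0.9765)(0.9231)(-0.9956) = -0.81461,
so c = arccos(-0.81461) = 2.52285 rad.
Distance = R·c = 6371 × 2.5229 ≈ 16073 km.

16073 km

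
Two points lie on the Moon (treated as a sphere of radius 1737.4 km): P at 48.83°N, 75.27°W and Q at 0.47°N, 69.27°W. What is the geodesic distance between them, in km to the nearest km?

Let φ₁ = 0.8522 rad, φ₂ = 0.0082 rad, and Δλ = 0.1047 rad.
Haversine: a = sin²(Δφ/2) + cos φ₁ cos φ₂ sin²(Δλ/2) = 0.1678 + (0.6583)(1.0000)(0.0027) = 0.16958.
Central angle c = 2·arcsin(√a) = 0.84886 rad.
Distance = R·c = 1737.4 × 0.8489 ≈ 1475 km.

1475 km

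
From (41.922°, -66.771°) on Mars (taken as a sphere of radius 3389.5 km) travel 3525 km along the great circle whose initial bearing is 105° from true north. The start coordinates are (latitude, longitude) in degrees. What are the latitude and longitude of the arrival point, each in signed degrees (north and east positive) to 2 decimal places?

Angular distance δ = d/R = 3525/3389.5 = 1.03998 rad; initial bearing θ = 1.8326 rad.
sin φ₂ = sin φ₁ cos δ + cos φ₁ sin δ cos θ = (0.6681)(0.5062) + (0.7441)(0.8624)(-0.2588) = 0.1722, so φ₂ = 9.91°.
Δλ = atan2(sin θ sin δ cos φ₁, cos δ − sin φ₁ sin φ₂) = atan2(0.6198, 0.3912) = 57.740°.
λ₂ = -66.771° + 57.740° = -9.03°.

9.91°, -9.03°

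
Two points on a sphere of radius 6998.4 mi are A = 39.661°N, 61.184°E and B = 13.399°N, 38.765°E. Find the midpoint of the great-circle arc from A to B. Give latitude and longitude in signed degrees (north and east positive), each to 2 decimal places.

26.97°, 48.65°

The central angle between A and B is δ = 0.5732 rad.
With f = 0.5, the slerp weights are sin((1−f)δ)/sin δ = 0.5213 and sin(fδ)/sin δ = 0.5213.
Weighted sum of the unit vectors: (0.5213)·(0.3711,0.6745,0.6382) + (0.5213)·(0.7585,0.6091,0.2317) = (0.5888, 0.6691, 0.4535).
Converting back: φ = atan2(z, √(x²+y²)) = 26.97°, λ = atan2(y, x) = 48.65°.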